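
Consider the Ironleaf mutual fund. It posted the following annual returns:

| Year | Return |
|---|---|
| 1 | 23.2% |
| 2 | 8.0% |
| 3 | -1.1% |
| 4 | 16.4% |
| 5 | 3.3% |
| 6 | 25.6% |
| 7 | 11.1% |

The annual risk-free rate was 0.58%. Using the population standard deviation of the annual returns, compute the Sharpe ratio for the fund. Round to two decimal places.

r̄ = (23.2 + 8 − 1.1 + 16.4 + 3.3 + 25.6 + 11.1) / 7 = 12.3571%
Σ(r − r̄)² = (23.2 − 12.3571)² + (8 − 12.3571)² + … = 592.9771
population σ = √(592.9771 / 7) = √84.7110 = 9.2039%
Sharpe = (r̄ − rf) / σ = (12.3571 − 0.58) / 9.2039 = 11.7771 / 9.2039 = 1.2796

1.28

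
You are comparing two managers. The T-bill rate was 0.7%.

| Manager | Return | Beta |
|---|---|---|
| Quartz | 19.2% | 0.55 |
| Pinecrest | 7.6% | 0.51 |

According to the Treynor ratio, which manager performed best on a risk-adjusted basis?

Quartz: Treynor = (19.2% − 0.7%) / 0.55 = 33.636
Pinecrest: Treynor = (7.6% − 0.7%) / 0.51 = 13.529
Highest: Quartz (33.636).

Quartz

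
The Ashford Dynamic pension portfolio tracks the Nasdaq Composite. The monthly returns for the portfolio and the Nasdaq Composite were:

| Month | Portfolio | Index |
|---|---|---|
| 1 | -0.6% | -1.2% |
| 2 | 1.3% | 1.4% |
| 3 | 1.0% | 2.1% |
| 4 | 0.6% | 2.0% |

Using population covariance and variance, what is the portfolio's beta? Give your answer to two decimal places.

0.47

r̄p = 0.5750%,  r̄m = 1.0750%
Cov = Σ(rp − r̄p)(rm − r̄m) / 4 = 0.8419
Var(rm) = Σ(rm − r̄m)² / 4 = 1.7969
β = Cov / Var = 0.8419 / 1.7969 = 0.4685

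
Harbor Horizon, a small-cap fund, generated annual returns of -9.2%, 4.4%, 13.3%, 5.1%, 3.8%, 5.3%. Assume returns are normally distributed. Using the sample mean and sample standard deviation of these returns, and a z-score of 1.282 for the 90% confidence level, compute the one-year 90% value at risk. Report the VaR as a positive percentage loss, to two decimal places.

Mean return r̄ = 22.70 / 6 = 3.7833%
Σ(r − r̄)² = (-9.2 − 3.7833)² + (4.4 − 3.7833)² + (13.3 − 3.7833)² + … = 263.5483
sample σ = √(263.5483 / 5) = √52.7097 = 7.2601%
VaR = −(r̄ − z·σ) = −(3.7833 − 1.282 × 7.2601) = −(-5.5241) = 5.5241%

5.52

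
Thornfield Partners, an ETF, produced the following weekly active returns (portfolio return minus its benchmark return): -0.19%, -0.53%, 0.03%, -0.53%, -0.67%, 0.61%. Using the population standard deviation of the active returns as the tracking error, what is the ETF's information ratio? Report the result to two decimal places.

r̄ = (-0.19 − 0.53 + 0.03 − 0.53 − 0.67 + 0.61) / 6 = -1.280 / 6 = -0.2133%
Population std dev = √[1.1467 / 6] = 0.4372%
IR = r̄ / tracking error = -0.2133 / 0.4372 = -0.4879

-0.49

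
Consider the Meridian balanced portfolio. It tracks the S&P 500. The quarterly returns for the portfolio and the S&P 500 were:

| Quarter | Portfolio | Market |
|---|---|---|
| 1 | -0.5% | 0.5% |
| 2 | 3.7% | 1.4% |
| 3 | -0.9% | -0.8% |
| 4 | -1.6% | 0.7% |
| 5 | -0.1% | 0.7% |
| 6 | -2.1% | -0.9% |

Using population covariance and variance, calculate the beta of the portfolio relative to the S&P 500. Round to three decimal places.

r̄p = -0.2500%,  r̄m = 0.2667%
Cov = Σ(rp − r̄p)(rm − r̄m) / 6 = 1.1250
Var(rm) = Σ(rm − r̄m)² / 6 = 0.7022
β = Cov / Var = 1.1250 / 0.7022 = 1.6021

1.602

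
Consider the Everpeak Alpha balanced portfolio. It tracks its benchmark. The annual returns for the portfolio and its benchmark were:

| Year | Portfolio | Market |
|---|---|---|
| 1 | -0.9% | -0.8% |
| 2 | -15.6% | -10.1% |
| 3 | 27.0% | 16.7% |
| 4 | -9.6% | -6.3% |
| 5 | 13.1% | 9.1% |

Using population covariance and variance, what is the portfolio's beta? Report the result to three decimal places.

r̄p = 2.8000%,  r̄m = 1.7200%
Cov = Σ(rp − r̄p)(rm − r̄m) / 5 = 152.9580
Var(rm) = Σ(rm − r̄m)² / 5 = 97.8496
β = Cov / Var = 152.9580 / 97.8496 = 1.5632

1.563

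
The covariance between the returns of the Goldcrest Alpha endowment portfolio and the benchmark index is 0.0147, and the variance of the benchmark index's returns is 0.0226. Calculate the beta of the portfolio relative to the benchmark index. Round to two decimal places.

0.65

β = Cov(Rp, Rm) / Var(Rm) = 0.0147 / 0.0226 = 0.6504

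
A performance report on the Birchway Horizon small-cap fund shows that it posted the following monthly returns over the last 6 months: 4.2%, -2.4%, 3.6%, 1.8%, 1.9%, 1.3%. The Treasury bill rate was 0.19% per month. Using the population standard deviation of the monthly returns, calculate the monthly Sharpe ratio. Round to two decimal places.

0.73

r̄ = (4.2 − 2.4 + 3.6 + 1.8 + 1.9 + 1.3) / 6 = 1.7333%
Σ(r − r̄)² = (4.2 − 1.7333)² + (-2.4 − 1.7333)² + … = 26.8733
σ = √[26.8733 / 6] = 2.1163%
Sharpe = (r̄ − rf) / σ = (1.7333 − 0.19) / 2.1163 = 1.5433 / 2.1163 = 0.7292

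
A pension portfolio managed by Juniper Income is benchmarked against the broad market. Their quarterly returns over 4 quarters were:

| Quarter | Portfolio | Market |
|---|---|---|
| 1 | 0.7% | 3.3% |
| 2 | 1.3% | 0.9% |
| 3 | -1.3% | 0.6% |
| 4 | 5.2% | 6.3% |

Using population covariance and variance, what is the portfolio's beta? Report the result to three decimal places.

r̄p = 1.4750%,  r̄m = 2.7750%
Cov = Σ(rp − r̄p)(rm − r̄m) / 4 = 4.7719
Var(rm) = Σ(rm − r̄m)² / 4 = 5.2369
β = Cov / Var = 4.7719 / 5.2369 = 0.9112

0.911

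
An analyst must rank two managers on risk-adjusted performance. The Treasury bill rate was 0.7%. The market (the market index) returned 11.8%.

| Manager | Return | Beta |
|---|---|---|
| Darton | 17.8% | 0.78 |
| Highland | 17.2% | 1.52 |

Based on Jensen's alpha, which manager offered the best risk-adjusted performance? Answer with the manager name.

Darton: α = 17.8% − [0.7% + 0.78 × (11.8% − 0.7%)] = 8.442
Highland: α = 17.2% − [0.7% + 1.52 × (11.8% − 0.7%)] = -0.372
Highest: Darton (8.442).

Darton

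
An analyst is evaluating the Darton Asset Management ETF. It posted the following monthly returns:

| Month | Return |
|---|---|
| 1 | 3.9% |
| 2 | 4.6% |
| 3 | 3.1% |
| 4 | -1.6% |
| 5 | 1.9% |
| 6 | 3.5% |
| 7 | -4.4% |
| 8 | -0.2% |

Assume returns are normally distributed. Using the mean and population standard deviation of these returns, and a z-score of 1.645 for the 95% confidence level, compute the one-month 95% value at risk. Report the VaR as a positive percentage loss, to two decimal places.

r̄ = (3.9 + 4.6 + 3.1 − 1.6 + 1.9 + 3.5 − 4.4 − 0.2) / 8 = 10.80 / 8 = 1.3500%
Σ(r − r̄)² = 69.2200; population σ = √(69.2200/8) = 2.9415%
VaR = −(r̄ − z·σ) = −(1.3500 − 1.645 × 2.9415) = −(-3.4888) = 3.4888%

3.49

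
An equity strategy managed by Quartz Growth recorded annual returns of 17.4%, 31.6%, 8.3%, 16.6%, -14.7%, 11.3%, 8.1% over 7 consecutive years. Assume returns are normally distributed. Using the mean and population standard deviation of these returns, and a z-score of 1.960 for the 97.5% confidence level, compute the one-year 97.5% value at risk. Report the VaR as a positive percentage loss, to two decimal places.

μ = (17.4 + 31.6 + 8.3 + 16.6 − 14.7 + 11.3 + 8.1) / 7 = 11.2286%
Σ(r − μ)² = (17.4 − 11.2286)² + (31.6 − 11.2286)² + (8.3 − 11.2286)² + … = 1172.5943
population σ = √(1172.5943 / 7) = √167.5135 = 12.9427%
VaR = −(μ − z·σ) = −(11.2286 − 1.960 × 12.9427) = −(-14.1391) = 14.1391%

14.14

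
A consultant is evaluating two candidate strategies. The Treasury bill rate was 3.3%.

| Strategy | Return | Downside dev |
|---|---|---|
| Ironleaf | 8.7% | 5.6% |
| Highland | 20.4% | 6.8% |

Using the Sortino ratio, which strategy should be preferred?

Highland

Ironleaf: Sortino ratio = (8.7% − 3.3%) / 5.6% = 0.964
Highland: Sortino ratio = (20.4% − 3.3%) / 6.8% = 2.515
Highest: Highland (2.515).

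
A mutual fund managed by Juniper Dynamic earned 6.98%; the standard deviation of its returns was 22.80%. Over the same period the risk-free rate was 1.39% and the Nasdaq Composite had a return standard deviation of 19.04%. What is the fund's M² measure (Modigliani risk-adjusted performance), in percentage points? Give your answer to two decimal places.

6.06

Sharpe = (Rp − Rf) / σp = (6.98% − 1.39%) / 22.80% = 0.2452
M² = Rf + Sharpe × σm = 1.39% + 0.2452 × 19.04% = 6.0586%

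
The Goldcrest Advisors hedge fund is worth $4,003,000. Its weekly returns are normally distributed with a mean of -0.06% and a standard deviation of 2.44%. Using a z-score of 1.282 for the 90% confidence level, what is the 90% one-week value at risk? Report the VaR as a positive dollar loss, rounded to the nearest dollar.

$127,619

Return at the 90% tail: μ − z·σ = -0.06% − 1.282 × 2.44% = -0.06 − 3.12808 = -3.18808%
VaR = −(-3.18808%) × $4,003,000 = 3.18808% × $4,003,000 = $127,619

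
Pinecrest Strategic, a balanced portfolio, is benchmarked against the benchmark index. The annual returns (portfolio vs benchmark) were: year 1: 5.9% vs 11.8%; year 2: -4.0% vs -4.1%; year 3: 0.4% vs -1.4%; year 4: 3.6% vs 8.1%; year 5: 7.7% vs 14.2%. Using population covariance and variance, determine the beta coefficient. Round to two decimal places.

r̄p = 2.7200%,  r̄m = 5.7200%
Cov = Σ(rp − r̄p)(rm − r̄m) / 5 = 29.2336
Var(rm) = Σ(rm − r̄m)² / 5 = 52.3336
β = Cov / Var = 29.2336 / 52.3336 = 0.5586

0.56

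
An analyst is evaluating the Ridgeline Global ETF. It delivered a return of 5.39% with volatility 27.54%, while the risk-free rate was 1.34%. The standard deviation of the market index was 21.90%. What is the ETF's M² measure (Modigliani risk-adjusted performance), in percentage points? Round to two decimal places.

4.56

Sharpe = (Rp − Rf) / σp = (5.39% − 1.34%) / 27.54% = 0.1471
M² = Rf + Sharpe × σm = 1.34% + 0.1471 × 21.90% = 4.5615%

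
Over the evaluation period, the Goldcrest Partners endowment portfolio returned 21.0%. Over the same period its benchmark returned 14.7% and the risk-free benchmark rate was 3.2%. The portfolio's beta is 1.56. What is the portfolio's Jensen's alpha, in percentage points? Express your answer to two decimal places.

CAPM expected return = Rf + β(Rm − Rf) = 3.2% + 1.56 × (14.7% − 3.2%) = 3.2 + 1.56 × 11.50 = 21.1400%
Jensen's α = Rp − E[R] = 21.0% − 21.1400% = -0.1400

-0.14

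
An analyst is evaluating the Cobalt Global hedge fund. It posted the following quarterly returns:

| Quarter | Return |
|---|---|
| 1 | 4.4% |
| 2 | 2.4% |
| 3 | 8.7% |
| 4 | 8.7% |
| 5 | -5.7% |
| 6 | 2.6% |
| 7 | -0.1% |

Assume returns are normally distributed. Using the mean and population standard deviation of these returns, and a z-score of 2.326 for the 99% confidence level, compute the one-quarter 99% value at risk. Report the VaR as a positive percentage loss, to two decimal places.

μ = (4.4 + 2.4 + 8.7 + 8.7 − 5.7 + 2.6 − 0.1) / 7 = 21.00 / 7 = 3.0000%
Σ(r − μ)² = (4.4 − 3.0000)² + (2.4 − 3.0000)² + (8.7 − 3.0000)² + … = 152.7600
σ = √[152.7600 / 7] = 4.6715%
VaR = −(μ − z·σ) = −(3.0000 − 2.326 × 4.6715) = −(-7.8659) = 7.8659%

7.87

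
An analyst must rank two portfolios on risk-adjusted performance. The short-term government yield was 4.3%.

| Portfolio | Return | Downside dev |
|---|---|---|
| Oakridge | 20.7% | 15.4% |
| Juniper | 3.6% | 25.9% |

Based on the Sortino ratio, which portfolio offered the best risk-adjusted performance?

Oakridge

Oakridge: Sortino ratio = (20.7% − 4.3%) / 15.4% = 1.065
Juniper: Sortino ratio = (3.6% − 4.3%) / 25.9% = -0.027
Highest: Oakridge (1.065).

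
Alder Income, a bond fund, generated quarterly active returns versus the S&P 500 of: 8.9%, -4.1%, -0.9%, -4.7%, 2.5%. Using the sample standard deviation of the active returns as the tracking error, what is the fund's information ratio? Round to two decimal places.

0.06

r̄ = (8.9 − 4.1 − 0.9 − 4.7 + 2.5) / 5 = 1.70 / 5 = 0.3400%
Σ(r − r̄)² = (8.9 − 0.3400)² + (-4.1 − 0.3400)² + (-0.9 − 0.3400)² + … = 124.5920
σ = √[124.5920 / 4] = 5.5810%
IR = r̄ / tracking error = 0.3400 / 5.5810 = 0.0609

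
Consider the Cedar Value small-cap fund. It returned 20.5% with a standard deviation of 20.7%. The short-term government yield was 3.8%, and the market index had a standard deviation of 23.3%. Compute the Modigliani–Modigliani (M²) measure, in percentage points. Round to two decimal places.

22.60

Sharpe = (Rp − Rf) / σp = (20.5% − 3.8%) / 20.7% = 0.8068
M² = Rf + Sharpe × σm = 3.8% + 0.8068 × 23.3% = 22.5984%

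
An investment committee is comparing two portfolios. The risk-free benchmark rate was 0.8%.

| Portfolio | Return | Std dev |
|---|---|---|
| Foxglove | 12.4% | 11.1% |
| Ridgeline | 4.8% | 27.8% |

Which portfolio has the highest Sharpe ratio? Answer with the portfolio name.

Foxglove

Foxglove: Sharpe ratio = (12.4% − 0.8%) / 11.1% = 1.045
Ridgeline: Sharpe ratio = (4.8% − 0.8%) / 27.8% = 0.144
Highest: Foxglove (1.045).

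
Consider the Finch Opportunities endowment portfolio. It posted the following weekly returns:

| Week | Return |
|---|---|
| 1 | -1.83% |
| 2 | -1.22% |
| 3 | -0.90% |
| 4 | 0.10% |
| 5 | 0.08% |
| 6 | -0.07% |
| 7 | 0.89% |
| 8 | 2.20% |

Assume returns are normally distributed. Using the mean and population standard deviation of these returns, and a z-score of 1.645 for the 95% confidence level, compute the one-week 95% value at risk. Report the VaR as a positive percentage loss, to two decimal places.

2.04

μ = (-1.83 − 1.22 − 0.9 + 0.1 + 0.08 − 0.07 + 0.89 + 2.2) / 8 = -0.750 / 8 = -0.0938%
Σ(r − μ)² = (-1.83 − (-0.0938))² + (-1.22 − (-0.0938))² + … = 11.2304
population σ = √(11.2304 / 8) = √1.4038 = 1.1848%
VaR = −(μ − z·σ) = −(-0.0938 − 1.645 × 1.1848) = −(-2.0428) = 2.0428%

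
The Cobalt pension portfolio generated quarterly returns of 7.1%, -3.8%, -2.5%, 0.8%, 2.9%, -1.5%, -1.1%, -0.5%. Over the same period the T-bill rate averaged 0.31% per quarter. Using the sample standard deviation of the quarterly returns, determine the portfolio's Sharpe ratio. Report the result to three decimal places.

-0.039

μ = (7.1 − 3.8 − 2.5 + 0.8 + 2.9 − 1.5 − 1.1 − 0.5) / 8 = 0.1750%
Σ(r − μ)² = (7.1 − 0.1750)² + (-3.8 − 0.1750)² + … = 83.6150
σ = √[83.6150 / 7] = 3.4562%
Sharpe = (μ − rf) / σ = (0.1750 − 0.31) / 3.4562 = -0.1350 / 3.4562 = -0.0391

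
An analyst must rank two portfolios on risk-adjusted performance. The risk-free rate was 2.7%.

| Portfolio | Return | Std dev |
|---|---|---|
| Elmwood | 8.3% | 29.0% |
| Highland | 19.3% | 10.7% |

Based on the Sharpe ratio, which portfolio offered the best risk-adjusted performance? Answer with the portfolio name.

Highland

Elmwood: Sharpe ratio = (8.3% − 2.7%) / 29.0% = 0.193
Highland: Sharpe ratio = (19.3% − 2.7%) / 10.7% = 1.551
Highest: Highland (1.551).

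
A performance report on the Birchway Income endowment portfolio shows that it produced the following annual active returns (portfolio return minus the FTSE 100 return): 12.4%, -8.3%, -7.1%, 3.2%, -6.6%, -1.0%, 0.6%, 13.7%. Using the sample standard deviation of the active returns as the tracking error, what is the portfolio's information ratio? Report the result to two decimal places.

μ = (12.4 − 8.3 − 7.1 + 3.2 − 6.6 − 1 + 0.6 + 13.7) / 8 = 6.90 / 8 = 0.8625%
Sample σ = √[Σ(r − μ)² / 7] = √[509.9588 / 7] = √72.8513 = 8.5353%
IR = μ / tracking error = 0.8625 / 8.5353 = 0.1011

0.10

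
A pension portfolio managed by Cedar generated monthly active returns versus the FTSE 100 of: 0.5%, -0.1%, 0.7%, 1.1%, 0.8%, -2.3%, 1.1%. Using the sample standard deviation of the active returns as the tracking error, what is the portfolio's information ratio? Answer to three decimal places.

0.214

r̄ = (0.5 − 0.1 + 0.7 + 1.1 + 0.8 − 2.3 + 1.1) / 7 = 0.2571%
Σ(r − r̄)² = (0.5 − 0.2571)² + (-0.1 − 0.2571)² + (0.7 − 0.2571)² + … = 8.6371
σ = √[8.6371 / 6] = 1.1998%
IR = r̄ / tracking error = 0.2571 / 1.1998 = 0.2143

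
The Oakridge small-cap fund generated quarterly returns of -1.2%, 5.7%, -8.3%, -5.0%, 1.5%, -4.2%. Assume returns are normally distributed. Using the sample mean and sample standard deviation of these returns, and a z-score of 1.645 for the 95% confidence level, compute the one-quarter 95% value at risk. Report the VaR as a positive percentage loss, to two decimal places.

10.16

r̄ = (-1.2 + 5.7 − 8.3 − 5 + 1.5 − 4.2) / 6 = -1.9167%
Sample σ = √[Σ(r − r̄)² / 5] = √[125.6683 / 5] = √25.1337 = 5.0134%
VaR = −(r̄ − z·σ) = −(-1.9167 − 1.645 × 5.0134) = −(-10.1637) = 10.1637%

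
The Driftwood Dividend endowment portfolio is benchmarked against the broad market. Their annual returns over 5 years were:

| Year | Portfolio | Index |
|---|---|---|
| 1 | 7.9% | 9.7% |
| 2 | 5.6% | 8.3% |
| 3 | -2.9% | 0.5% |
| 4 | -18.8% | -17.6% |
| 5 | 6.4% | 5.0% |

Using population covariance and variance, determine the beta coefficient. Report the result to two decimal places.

0.99

r̄p = -0.3600%,  r̄m = 1.1800%
Cov = Σ(rp − r̄p)(rm − r̄m) / 5 = 97.3328
Var(rm) = Σ(rm − r̄m)² / 5 = 98.2056
β = Cov / Var = 97.3328 / 98.2056 = 0.9911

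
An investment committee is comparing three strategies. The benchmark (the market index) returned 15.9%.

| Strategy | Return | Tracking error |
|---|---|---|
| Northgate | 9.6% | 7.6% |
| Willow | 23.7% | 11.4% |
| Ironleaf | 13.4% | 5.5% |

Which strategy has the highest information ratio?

Northgate: IR = (9.6% − 15.9%) / 7.6% = -0.829
Willow: IR = (23.7% − 15.9%) / 11.4% = 0.684
Ironleaf: IR = (13.4% − 15.9%) / 5.5% = -0.455
Highest: Willow (0.684).

Willow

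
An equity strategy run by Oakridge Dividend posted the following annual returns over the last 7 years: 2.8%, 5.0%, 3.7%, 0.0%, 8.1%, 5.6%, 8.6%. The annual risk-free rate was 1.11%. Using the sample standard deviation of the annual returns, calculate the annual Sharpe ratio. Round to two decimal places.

1.24

Mean return μ = 33.80 / 7 = 4.8286%
Sample std dev = √[54.2543 / 6] = 3.0071%
Sharpe = (μ − rf) / σ = (4.8286 − 1.11) / 3.0071 = 3.7186 / 3.0071 = 1.2366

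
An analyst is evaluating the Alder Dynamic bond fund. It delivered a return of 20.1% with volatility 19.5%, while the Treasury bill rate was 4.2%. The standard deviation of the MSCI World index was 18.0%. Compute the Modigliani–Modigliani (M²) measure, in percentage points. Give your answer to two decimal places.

Sharpe = (Rp − Rf) / σp = (20.1% − 4.2%) / 19.5% = 0.8154
M² = Rf + Sharpe × σm = 4.2% + 0.8154 × 18.0% = 18.8772%

18.88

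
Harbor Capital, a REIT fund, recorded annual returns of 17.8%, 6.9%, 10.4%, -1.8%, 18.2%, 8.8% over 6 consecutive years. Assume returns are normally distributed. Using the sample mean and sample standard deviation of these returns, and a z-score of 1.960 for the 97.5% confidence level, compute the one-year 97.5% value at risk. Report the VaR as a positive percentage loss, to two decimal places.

4.58

r̄ = (17.8 + 6.9 + 10.4 − 1.8 + 18.2 + 8.8) / 6 = 60.30 / 6 = 10.0500%
Sample std dev = √[278.5150 / 5] = 7.4634%
VaR = −(r̄ − z·σ) = −(10.0500 − 1.960 × 7.4634) = −(-4.5783) = 4.5783%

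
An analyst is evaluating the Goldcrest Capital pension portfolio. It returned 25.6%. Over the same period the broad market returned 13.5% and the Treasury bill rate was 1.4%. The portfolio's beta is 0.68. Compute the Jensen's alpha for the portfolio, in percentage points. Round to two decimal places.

15.97

CAPM expected return = Rf + β(Rm − Rf) = 1.4% + 0.68 × (13.5% − 1.4%) = 1.4 + 0.68 × 12.10 = 9.6280%
Jensen's α = Rp − E[R] = 25.6% − 9.6280% = 15.9720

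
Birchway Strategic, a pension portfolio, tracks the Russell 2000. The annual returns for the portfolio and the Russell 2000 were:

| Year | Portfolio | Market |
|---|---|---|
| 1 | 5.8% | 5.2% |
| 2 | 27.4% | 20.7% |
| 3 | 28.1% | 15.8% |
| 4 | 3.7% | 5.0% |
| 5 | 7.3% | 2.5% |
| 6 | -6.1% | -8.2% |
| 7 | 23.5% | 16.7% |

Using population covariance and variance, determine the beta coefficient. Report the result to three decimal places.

r̄p = 12.8143%,  r̄m = 8.2429%
Cov = Σ(rp − r̄p)(rm − r̄m) / 7 = 111.5937
Var(rm) = Σ(rm − r̄m)² / 7 = 86.7053
β = Cov / Var = 111.5937 / 86.7053 = 1.2870

1.287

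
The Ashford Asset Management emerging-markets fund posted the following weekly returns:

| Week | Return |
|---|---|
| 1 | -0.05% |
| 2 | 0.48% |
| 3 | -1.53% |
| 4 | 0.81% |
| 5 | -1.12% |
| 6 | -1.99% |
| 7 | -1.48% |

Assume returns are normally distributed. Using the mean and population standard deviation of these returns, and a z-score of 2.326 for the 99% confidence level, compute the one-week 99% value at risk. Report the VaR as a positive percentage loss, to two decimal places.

Mean return r̄ = -4.880 / 7 = -0.6971%
Population std dev = √[7.2327 / 7] = 1.0165%
VaR = −(r̄ − z·σ) = −(-0.6971 − 2.326 × 1.0165) = −(-3.0615) = 3.0615%

3.06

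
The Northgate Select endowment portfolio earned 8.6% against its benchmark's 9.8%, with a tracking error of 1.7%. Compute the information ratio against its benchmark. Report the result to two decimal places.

IR = (Rp − Rb) / TE = (8.6% − 9.8%) / 1.7% = -1.20% / 1.7% = -0.7059

-0.71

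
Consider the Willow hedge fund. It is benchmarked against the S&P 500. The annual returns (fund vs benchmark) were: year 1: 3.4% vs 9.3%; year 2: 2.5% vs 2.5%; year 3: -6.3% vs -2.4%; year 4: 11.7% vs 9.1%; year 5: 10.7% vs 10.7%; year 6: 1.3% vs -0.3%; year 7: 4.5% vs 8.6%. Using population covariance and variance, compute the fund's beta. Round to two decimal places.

r̄p = 3.9714%,  r̄m = 5.3571%
Cov = Σ(rp − r̄p)(rm − r̄m) / 7 = 23.3331
Var(rm) = Σ(rm − r̄m)² / 7 = 24.1367
β = Cov / Var = 23.3331 / 24.1367 = 0.9667

0.97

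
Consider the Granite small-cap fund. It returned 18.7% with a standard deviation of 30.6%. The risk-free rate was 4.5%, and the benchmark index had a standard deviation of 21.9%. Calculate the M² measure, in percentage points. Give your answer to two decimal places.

Sharpe = (Rp − Rf) / σp = (18.7% − 4.5%) / 30.6% = 0.4641
M² = Rf + Sharpe × σm = 4.5% + 0.4641 × 21.9% = 14.6638%

14.66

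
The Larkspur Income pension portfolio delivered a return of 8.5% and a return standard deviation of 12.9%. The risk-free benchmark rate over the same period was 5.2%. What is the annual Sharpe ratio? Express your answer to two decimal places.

Sharpe = (Rp − Rf) / σp = (8.5% − 5.2%) / 12.9% = 3.30% / 12.9% = 0.2558

0.26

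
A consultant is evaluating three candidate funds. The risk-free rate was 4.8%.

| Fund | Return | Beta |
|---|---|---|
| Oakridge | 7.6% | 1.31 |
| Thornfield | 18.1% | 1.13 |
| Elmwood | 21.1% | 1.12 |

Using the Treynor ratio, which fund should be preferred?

Oakridge: Treynor = (7.6% − 4.8%) / 1.31 = 2.137
Thornfield: Treynor = (18.1% − 4.8%) / 1.13 = 11.770
Elmwood: Treynor = (21.1% − 4.8%) / 1.12 = 14.554
Highest: Elmwood (14.554).

Elmwood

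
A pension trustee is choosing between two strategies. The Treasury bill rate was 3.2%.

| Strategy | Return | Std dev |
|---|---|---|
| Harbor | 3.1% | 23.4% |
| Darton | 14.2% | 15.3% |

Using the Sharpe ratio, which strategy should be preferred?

Darton

Harbor: Sharpe ratio = (3.1% − 3.2%) / 23.4% = -0.004
Darton: Sharpe ratio = (14.2% − 3.2%) / 15.3% = 0.719
Highest: Darton (0.719).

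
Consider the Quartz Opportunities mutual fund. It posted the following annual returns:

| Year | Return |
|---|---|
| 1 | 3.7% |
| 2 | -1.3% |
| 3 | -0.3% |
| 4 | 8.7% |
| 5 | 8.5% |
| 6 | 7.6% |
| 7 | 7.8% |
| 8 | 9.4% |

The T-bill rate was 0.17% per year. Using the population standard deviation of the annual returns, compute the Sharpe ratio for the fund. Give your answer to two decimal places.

1.34

Mean return r̄ = 44.10 / 8 = 5.5125%
Σ(r − r̄)² = 127.2688; population σ = √(127.2688/8) = 3.9886%
Sharpe = (r̄ − rf) / σ = (5.5125 − 0.17) / 3.9886 = 5.3425 / 3.9886 = 1.3394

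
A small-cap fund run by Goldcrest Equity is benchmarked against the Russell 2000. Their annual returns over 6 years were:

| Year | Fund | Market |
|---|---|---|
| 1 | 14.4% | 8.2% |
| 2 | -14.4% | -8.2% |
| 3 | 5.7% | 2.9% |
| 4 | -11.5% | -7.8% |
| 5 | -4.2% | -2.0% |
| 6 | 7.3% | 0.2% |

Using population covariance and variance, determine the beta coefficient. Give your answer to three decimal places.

r̄p = -0.4500%,  r̄m = -1.1167%
Cov = Σ(rp − r̄p)(rm − r̄m) / 6 = 58.2058
Var(rm) = Σ(rm − r̄m)² / 6 = 33.3814
β = Cov / Var = 58.2058 / 33.3814 = 1.7437

1.744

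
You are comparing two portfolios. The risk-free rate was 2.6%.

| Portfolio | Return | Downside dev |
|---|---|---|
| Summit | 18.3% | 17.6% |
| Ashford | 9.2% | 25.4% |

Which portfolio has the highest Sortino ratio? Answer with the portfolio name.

Summit: Sortino ratio = (18.3% − 2.6%) / 17.6% = 0.892
Ashford: Sortino ratio = (9.2% − 2.6%) / 25.4% = 0.260
Highest: Summit (0.892).

Summit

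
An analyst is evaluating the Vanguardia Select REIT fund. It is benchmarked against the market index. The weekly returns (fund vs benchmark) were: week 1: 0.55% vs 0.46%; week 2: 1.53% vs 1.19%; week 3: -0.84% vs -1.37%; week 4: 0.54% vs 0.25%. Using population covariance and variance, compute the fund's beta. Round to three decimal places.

r̄p = 0.4450%,  r̄m = 0.1325%
Cov = Σ(rp − r̄p)(rm − r̄m) / 4 = 0.7809
Var(rm) = Σ(rm − r̄m)² / 4 = 0.8742
β = Cov / Var = 0.7809 / 0.8742 = 0.8933

0.893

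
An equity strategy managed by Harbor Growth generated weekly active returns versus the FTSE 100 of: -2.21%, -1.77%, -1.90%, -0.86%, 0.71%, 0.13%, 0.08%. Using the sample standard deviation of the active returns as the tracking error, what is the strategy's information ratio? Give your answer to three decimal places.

-0.718

Mean return r̄ = -5.820 / 7 = -0.8314%
Sample std dev = √[8.0551 / 6] = 1.1587%
IR = r̄ / tracking error = -0.8314 / 1.1587 = -0.7175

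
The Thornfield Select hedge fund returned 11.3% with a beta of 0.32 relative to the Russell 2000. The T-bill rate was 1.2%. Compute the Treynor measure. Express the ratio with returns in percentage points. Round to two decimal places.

31.56

Treynor = (Rp − Rf) / β = (11.3% − 1.2%) / 0.32 = 10.10 / 0.32 = 31.5625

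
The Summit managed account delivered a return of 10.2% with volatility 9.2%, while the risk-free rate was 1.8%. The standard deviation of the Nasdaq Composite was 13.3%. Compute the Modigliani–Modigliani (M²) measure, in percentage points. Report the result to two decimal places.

Sharpe = (Rp − Rf) / σp = (10.2% − 1.8%) / 9.2% = 0.9130
M² = Rf + Sharpe × σm = 1.8% + 0.9130 × 13.3% = 13.9429%

13.94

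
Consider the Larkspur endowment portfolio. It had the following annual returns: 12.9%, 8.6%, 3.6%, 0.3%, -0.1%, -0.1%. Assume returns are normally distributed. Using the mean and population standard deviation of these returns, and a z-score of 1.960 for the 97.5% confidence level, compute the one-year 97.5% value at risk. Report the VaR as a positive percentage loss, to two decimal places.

5.52

μ = (12.9 + 8.6 + 3.6 + 0.3 − 0.1 − 0.1) / 6 = 25.20 / 6 = 4.2000%
Population σ = √[Σ(r − μ)² / 6] = √[147.6000 / 6] = √24.6000 = 4.9598%
VaR = −(μ − z·σ) = −(4.2000 − 1.960 × 4.9598) = −(-5.5212) = 5.5212%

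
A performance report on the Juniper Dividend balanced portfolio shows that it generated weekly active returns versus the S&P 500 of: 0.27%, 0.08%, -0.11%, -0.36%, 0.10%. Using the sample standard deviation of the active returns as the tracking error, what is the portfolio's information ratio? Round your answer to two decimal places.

r̄ = (0.27 + 0.08 − 0.11 − 0.36 + 0.1) / 5 = -0.020 / 5 = -0.0040%
Σ(r − r̄)² = 0.2309; sample σ = √(0.2309/4) = 0.2403%
IR = r̄ / tracking error = -0.0040 / 0.2403 = -0.0166

-0.02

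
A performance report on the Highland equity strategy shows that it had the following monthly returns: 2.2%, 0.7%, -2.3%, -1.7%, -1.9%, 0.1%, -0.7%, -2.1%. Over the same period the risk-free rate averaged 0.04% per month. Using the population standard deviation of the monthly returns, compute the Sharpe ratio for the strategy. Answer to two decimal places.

-0.50

μ = (2.2 + 0.7 − 2.3 − 1.7 − 1.9 + 0.1 − 0.7 − 2.1) / 8 = -0.7125%
Population std dev = √[17.9688 / 8] = 1.4987%
Sharpe = (μ − rf) / σ = (-0.7125 − 0.04) / 1.4987 = -0.7525 / 1.4987 = -0.5021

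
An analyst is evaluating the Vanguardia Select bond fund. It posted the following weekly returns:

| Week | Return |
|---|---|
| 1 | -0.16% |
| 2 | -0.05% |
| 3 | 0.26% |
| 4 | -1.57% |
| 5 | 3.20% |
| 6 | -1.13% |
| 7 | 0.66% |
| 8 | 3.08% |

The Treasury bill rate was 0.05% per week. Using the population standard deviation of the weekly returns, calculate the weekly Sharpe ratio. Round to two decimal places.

r̄ = (-0.16 − 0.05 + 0.26 − 1.57 + 3.2 − 1.13 + 0.66 + 3.08) / 8 = 4.290 / 8 = 0.5363%
Σ(r − r̄)² = (-0.16 − 0.5363)² + (-0.05 − 0.5363)² + … = 21.6990
σ = √[21.6990 / 8] = 1.6469%
Sharpe = (r̄ − rf) / σ = (0.5363 − 0.05) / 1.6469 = 0.4863 / 1.6469 = 0.2953

0.30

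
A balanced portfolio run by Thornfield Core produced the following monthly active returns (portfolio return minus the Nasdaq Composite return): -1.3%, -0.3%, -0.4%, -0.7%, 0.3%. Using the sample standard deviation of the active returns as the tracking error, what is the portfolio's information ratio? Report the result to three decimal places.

r̄ = (-1.3 − 0.3 − 0.4 − 0.7 + 0.3) / 5 = -2.40 / 5 = -0.4800%
Sample std dev = √[1.3680 / 4] = 0.5848%
IR = r̄ / tracking error = -0.4800 / 0.5848 = -0.8208

-0.821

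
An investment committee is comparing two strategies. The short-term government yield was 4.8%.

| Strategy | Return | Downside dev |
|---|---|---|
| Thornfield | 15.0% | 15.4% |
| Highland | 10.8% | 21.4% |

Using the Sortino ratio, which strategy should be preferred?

Thornfield

Thornfield: Sortino ratio = (15.0% − 4.8%) / 15.4% = 0.662
Highland: Sortino ratio = (10.8% − 4.8%) / 21.4% = 0.280
Highest: Thornfield (0.662).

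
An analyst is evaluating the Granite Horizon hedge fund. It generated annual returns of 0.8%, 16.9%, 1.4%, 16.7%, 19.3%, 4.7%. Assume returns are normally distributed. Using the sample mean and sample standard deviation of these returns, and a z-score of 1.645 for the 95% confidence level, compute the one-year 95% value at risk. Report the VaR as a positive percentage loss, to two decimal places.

r̄ = (0.8 + 16.9 + 1.4 + 16.7 + 19.3 + 4.7) / 6 = 59.80 / 6 = 9.9667%
Σ(r − r̄)² = (0.8 − 9.9667)² + (16.9 − 9.9667)² + (1.4 − 9.9667)² + … = 365.6733
sample σ = √(365.6733 / 5) = √73.1347 = 8.5519%
VaR = −(r̄ − z·σ) = −(9.9667 − 1.645 × 8.5519) = −(-4.1012) = 4.1012%

4.10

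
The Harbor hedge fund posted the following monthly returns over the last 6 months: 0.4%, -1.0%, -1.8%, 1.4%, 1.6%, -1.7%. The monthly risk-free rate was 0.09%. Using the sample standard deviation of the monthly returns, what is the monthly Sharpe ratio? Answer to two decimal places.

-0.18

r̄ = (0.4 − 1 − 1.8 + 1.4 + 1.6 − 1.7) / 6 = -0.1833%
Σ(r − r̄)² = (0.4 − (-0.1833))² + (-1 − (-0.1833))² + … = 11.6083
σ = √[11.6083 / 5] = 1.5237%
Sharpe = (r̄ − rf) / σ = (-0.1833 − 0.09) / 1.5237 = -0.2733 / 1.5237 = -0.1794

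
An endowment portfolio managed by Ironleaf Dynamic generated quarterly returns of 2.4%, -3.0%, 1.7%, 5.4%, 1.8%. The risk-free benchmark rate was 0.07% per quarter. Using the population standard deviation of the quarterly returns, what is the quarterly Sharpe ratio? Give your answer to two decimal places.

0.59

μ = (2.4 − 3 + 1.7 + 5.4 + 1.8) / 5 = 1.6600%
Σ(r − μ)² = 36.2720; population σ = √(36.2720/5) = 2.6934%
Sharpe = (μ − rf) / σ = (1.6600 − 0.07) / 2.6934 = 1.5900 / 2.6934 = 0.5903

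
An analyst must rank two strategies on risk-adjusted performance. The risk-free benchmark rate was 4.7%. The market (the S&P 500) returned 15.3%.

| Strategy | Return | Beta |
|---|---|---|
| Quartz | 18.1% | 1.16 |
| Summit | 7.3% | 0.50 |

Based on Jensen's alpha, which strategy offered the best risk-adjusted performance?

Quartz: α = 18.1% − [4.7% + 1.16 × (15.3% − 4.7%)] = 1.104
Summit: α = 7.3% − [4.7% + 0.50 × (15.3% − 4.7%)] = -2.700
Highest: Quartz (1.104).

Quartz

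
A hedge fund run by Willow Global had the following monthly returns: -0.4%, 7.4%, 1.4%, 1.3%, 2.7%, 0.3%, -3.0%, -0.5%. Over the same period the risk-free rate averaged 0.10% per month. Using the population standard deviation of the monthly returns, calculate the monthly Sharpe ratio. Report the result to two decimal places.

Mean return r̄ = 9.20 / 8 = 1.1500%
Σ(r − r̄)² = (-0.4 − 1.1500)² + (7.4 − 1.1500)² + … = 64.6200
population σ = √(64.6200 / 8) = √8.0775 = 2.8421%
Sharpe = (r̄ − rf) / σ = (1.1500 − 0.1) / 2.8421 = 1.0500 / 2.8421 = 0.3694

0.37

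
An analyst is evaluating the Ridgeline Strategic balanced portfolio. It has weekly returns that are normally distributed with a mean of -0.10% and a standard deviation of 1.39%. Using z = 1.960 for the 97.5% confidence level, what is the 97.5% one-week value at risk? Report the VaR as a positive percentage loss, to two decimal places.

VaR (as % loss) = −(μ − z·σ) = −(-0.10% − 1.960 × 1.39%) = −(-2.8244%) = 2.8244%

2.82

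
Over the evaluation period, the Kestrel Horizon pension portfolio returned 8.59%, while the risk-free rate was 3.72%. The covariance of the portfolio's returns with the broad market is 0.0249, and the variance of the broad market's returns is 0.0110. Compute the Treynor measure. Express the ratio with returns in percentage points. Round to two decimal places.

2.15

β = Cov / Var = 0.0249 / 0.0110 = 2.2636
Treynor = (Rp − Rf) / β = (8.59% − 3.72%) / 2.2636 = 4.87 / 2.2636 = 2.1514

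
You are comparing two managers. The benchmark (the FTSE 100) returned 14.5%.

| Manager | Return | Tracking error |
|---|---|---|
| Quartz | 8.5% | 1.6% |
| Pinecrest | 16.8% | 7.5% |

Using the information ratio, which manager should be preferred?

Pinecrest

Quartz: IR = (8.5% − 14.5%) / 1.6% = -3.750
Pinecrest: IR = (16.8% − 14.5%) / 7.5% = 0.307
Highest: Pinecrest (0.307).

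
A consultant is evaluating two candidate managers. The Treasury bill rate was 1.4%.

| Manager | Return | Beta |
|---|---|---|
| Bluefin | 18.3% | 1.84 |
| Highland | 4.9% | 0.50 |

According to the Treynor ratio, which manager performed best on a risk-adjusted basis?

Bluefin: Treynor = (18.3% − 1.4%) / 1.84 = 9.185
Highland: Treynor = (4.9% − 1.4%) / 0.50 = 7.000
Highest: Bluefin (9.185).

Bluefin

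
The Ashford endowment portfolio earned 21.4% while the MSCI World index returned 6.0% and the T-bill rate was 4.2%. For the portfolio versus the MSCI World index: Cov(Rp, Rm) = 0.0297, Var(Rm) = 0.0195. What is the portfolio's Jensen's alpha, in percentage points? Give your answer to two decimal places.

14.46

β = Cov / Var = 0.0297 / 0.0195 = 1.5231
E[R] = Rf + β(Rm − Rf) = 4.2% + 1.5231 × (6.0% − 4.2%) = 6.9416%
α = Rp − E[R] = 21.4% − 6.9416% = 14.4584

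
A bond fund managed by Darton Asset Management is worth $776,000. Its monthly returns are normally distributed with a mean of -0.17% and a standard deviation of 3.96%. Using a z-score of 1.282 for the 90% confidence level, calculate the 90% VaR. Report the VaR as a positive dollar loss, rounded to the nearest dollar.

Return at the 90% tail: μ − z·σ = -0.17% − 1.282 × 3.96% = -0.17 − 5.07672 = -5.24672%
VaR = −(-5.24672%) × $776,000 = 5.24672% × $776,000 = $40,715

$40,715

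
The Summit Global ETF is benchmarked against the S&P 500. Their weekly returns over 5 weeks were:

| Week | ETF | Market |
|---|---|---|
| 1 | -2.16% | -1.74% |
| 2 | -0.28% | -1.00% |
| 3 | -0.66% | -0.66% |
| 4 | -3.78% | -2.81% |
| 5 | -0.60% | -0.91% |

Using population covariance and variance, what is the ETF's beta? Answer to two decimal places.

r̄p = -1.4960%,  r̄m = -1.4240%
Cov = Σ(rp − r̄p)(rm − r̄m) / 5 = 0.9981
Var(rm) = Σ(rm − r̄m)² / 5 = 0.6097
β = Cov / Var = 0.9981 / 0.6097 = 1.6370

1.64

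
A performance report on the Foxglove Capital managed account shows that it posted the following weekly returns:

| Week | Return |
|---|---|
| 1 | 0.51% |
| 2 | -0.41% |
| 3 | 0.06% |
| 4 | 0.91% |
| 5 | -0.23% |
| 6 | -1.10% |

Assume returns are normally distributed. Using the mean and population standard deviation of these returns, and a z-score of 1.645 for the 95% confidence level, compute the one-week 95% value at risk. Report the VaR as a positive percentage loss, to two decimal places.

1.11

μ = (0.51 − 0.41 + 0.06 + 0.91 − 0.23 − 1.1) / 6 = -0.260 / 6 = -0.0433%
Σ(r − μ)² = (0.51 − (-0.0433))² + (-0.41 − (-0.0433))² + (0.06 − (-0.0433))² + … = 2.5115
σ = √[2.5115 / 6] = 0.6470%
VaR = −(μ − z·σ) = −(-0.0433 − 1.645 × 0.6470) = −(-1.1076) = 1.1076%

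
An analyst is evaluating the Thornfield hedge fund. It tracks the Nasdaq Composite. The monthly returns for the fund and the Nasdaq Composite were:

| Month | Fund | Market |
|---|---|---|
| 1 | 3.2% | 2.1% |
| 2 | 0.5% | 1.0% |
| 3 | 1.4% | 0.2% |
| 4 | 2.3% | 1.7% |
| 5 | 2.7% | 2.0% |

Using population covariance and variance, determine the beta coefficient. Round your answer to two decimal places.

r̄p = 2.0200%,  r̄m = 1.4000%
Cov = Σ(rp − r̄p)(rm − r̄m) / 5 = 0.5340
Var(rm) = Σ(rm − r̄m)² / 5 = 0.5080
β = Cov / Var = 0.5340 / 0.5080 = 1.0512

1.05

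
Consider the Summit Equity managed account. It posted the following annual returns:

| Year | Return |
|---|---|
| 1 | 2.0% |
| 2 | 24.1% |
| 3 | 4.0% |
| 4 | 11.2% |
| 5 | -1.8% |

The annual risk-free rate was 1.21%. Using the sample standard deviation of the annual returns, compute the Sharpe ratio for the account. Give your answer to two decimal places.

μ = (2 + 24.1 + 4 + 11.2 − 1.8) / 5 = 39.50 / 5 = 7.9000%
Σ(r − μ)² = (2 − 7.9000)² + (24.1 − 7.9000)² + (4 − 7.9000)² + … = 417.4400
sample σ = √(417.4400 / 4) = √104.3600 = 10.2157%
Sharpe = (μ − rf) / σ = (7.9000 − 1.21) / 10.2157 = 6.6900 / 10.2157 = 0.6549

0.65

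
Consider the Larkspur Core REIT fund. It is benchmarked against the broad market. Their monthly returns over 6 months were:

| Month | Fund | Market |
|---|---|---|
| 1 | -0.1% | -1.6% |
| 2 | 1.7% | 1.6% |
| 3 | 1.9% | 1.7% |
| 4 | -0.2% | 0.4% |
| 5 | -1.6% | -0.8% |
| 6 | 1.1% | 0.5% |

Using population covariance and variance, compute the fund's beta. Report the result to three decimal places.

0.824

r̄p = 0.4667%,  r̄m = 0.3000%
Cov = Σ(rp − r̄p)(rm − r̄m) / 6 = 1.1700
Var(rm) = Σ(rm − r̄m)² / 6 = 1.4200
β = Cov / Var = 1.1700 / 1.4200 = 0.8239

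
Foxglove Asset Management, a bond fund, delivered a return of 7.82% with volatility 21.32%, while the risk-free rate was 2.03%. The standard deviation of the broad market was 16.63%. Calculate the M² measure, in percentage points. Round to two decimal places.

Sharpe = (Rp − Rf) / σp = (7.82% − 2.03%) / 21.32% = 0.2716
M² = Rf + Sharpe × σm = 2.03% + 0.2716 × 16.63% = 6.5467%

6.55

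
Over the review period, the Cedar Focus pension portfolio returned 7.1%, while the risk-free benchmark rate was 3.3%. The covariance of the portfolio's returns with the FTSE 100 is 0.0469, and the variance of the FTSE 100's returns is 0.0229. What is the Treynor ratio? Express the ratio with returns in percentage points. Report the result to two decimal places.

1.86

β = Cov / Var = 0.0469 / 0.0229 = 2.0480
Treynor = (Rp − Rf) / β = (7.1% − 3.3%) / 2.0480 = 3.80 / 2.0480 = 1.8555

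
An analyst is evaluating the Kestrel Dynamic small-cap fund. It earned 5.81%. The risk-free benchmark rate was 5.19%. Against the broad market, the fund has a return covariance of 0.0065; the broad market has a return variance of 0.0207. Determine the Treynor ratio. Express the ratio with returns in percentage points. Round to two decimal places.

1.97

β = Cov / Var = 0.0065 / 0.0207 = 0.3140
Treynor = (Rp − Rf) / β = (5.81% − 5.19%) / 0.3140 = 0.62 / 0.3140 = 1.9745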